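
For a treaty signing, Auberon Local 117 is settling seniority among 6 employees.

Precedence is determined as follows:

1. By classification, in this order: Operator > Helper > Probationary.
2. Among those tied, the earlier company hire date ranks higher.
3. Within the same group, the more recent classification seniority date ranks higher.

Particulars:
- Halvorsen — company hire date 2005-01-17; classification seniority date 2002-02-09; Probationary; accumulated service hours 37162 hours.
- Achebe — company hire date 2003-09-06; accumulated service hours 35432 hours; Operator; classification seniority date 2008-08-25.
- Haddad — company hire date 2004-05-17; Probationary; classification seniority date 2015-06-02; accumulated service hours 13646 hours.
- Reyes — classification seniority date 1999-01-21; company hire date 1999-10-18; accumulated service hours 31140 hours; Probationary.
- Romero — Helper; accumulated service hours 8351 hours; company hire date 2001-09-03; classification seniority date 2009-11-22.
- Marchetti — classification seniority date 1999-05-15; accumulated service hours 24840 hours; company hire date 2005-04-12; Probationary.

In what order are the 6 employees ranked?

Achebe, Romero, Reyes, Haddad, Halvorsen, Marchetti

By classification: Achebe (Operator); then Romero (Helper); then Reyes, Haddad, Halvorsen and Marchetti (Probationary).
Among Reyes, Haddad, Halvorsen and Marchetti, by company hire date (earlier first): Reyes (1999-10-18) before Haddad (2004-05-17) before Halvorsen (2005-01-17) before Marchetti (2005-04-12).
Full order: Achebe, Romero, Reyes, Haddad, Halvorsen, Marchetti.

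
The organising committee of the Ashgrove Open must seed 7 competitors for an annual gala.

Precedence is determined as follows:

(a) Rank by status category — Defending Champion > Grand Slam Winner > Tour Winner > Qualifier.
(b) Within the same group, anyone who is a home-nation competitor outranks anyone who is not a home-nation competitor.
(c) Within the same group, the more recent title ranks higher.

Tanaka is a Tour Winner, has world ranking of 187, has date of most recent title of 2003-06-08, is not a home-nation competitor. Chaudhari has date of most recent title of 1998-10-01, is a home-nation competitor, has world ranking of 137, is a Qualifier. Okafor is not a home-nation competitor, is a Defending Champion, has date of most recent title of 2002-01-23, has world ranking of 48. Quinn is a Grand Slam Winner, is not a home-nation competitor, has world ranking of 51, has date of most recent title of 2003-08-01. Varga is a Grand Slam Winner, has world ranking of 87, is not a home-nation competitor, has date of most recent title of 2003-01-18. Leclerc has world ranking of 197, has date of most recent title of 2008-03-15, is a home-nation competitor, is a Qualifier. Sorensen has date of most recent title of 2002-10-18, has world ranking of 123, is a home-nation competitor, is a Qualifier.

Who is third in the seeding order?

Varga

By status category: Okafor (Defending Champion); then Quinn and Varga (Grand Slam Winner); then Tanaka (Tour Winner); then Leclerc, Sorensen and Chaudhari (Qualifier).
Quinn and Varga are each not a home-nation competitor, so the next rule applies.
Among Quinn and Varga, by date of most recent title (later first): Quinn (2003-08-01) before Varga (2003-01-18).
Leclerc, Sorensen and Chaudhari are each a home-nation competitor, so the next rule applies.
Among Leclerc, Sorensen and Chaudhari, by date of most recent title (later first): Leclerc (2008-03-15) before Sorensen (2002-10-18) before Chaudhari (1998-10-01).
Order: Okafor, Quinn, Varga, Tanaka, Leclerc, Sorensen, Chaudhari.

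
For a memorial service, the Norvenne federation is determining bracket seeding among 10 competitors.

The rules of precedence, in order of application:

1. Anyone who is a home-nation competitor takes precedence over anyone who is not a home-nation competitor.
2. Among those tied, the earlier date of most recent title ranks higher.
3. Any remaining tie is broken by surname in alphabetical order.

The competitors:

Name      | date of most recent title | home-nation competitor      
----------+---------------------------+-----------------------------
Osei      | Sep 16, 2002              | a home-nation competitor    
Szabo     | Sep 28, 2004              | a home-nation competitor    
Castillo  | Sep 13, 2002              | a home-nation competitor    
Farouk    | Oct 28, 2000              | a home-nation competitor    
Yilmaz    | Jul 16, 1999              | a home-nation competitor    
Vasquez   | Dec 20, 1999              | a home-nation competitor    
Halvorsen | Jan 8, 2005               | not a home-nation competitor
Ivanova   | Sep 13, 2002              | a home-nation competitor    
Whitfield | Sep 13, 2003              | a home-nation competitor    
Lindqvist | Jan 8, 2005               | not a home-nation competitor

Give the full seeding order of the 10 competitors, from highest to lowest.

Yilmaz, Vasquez, Farouk, Castillo, Ivanova, Osei, Whitfield, Szabo, Halvorsen, Lindqvist

By the first rule: Yilmaz, Vasquez, Farouk, Castillo, Ivanova, Osei, Whitfield and Szabo (each a home-nation competitor); then Halvorsen and Lindqvist (both not a home-nation competitor).
Among Yilmaz, Vasquez, Farouk, Castillo, Ivanova, Osei, Whitfield and Szabo, by date of most recent title (earlier first): Yilmaz (Jul 16, 1999) before Vasquez (Dec 20, 1999) before Farouk (Oct 28, 2000) before Castillo and Ivanova (Sep 13, 2002) before Osei (Sep 16, 2002) before Whitfield (Sep 13, 2003) before Szabo (Sep 28, 2004).
Among Castillo and Ivanova, alphabetically by surname: Castillo before Ivanova.
Halvorsen and Lindqvist both have date of most recent title Jan 8, 2005, so the next rule applies.
Among Halvorsen and Lindqvist, alphabetically by surname: Halvorsen before Lindqvist.
Full order: Yilmaz, Vasquez, Farouk, Castillo, Ivanova, Osei, Whitfield, Szabo, Halvorsen, Lindqvist.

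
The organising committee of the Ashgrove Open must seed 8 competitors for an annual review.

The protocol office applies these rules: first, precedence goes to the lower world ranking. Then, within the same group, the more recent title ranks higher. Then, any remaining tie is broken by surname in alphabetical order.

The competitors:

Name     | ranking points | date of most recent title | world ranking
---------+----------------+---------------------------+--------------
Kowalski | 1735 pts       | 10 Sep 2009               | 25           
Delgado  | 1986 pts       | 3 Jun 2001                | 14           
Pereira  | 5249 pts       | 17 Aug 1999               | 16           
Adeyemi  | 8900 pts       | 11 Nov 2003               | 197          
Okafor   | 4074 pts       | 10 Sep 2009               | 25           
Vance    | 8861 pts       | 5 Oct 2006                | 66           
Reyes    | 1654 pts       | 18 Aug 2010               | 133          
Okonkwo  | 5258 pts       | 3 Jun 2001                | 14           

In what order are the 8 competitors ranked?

Delgado, Okonkwo, Pereira, Kowalski, Okafor, Vance, Reyes, Adeyemi

By world ranking (lower first): Delgado and Okonkwo (both 14); then Pereira (16); then Kowalski and Okafor (both 25); then Vance (66); then Reyes (133); then Adeyemi (197).
Delgado and Okonkwo both have date of most recent title 3 Jun 2001, so the next rule applies.
Among Delgado and Okonkwo, alphabetically by surname: Delgado before Okonkwo.
Kowalski and Okafor both have date of most recent title 10 Sep 2009, so the next rule applies.
Among Kowalski and Okafor, alphabetically by surname: Kowalski before Okafor.
Full order: Delgado, Okonkwo, Pereira, Kowalski, Okafor, Vance, Reyes, Adeyemi.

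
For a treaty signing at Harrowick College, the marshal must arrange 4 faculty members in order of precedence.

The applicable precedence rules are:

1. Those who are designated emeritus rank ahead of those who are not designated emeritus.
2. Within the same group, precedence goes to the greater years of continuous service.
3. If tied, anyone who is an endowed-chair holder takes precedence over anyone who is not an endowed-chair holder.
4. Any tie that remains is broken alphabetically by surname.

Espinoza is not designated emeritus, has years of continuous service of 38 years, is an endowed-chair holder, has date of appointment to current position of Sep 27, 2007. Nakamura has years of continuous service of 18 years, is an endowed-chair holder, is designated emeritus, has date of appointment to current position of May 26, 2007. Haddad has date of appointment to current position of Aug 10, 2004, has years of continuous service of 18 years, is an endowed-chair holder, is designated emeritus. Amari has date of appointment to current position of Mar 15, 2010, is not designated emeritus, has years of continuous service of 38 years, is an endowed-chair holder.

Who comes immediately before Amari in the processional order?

Nakamura

By the first rule: Haddad and Nakamura (both designated emeritus); then Amari and Espinoza (both not designated emeritus).
Haddad and Nakamura both have years of continuous service 18 years, so the next rule applies.
Haddad and Nakamura are each an endowed-chair holder, so the next rule applies.
Among Haddad and Nakamura, alphabetically by surname: Haddad before Nakamura.
Amari and Espinoza both have years of continuous service 38 years, so the next rule applies.
Amari and Espinoza are each an endowed-chair holder, so the next rule applies.
Among Amari and Espinoza, alphabetically by surname: Amari before Espinoza.
Order: Haddad, Nakamura, Amari, Espinoza.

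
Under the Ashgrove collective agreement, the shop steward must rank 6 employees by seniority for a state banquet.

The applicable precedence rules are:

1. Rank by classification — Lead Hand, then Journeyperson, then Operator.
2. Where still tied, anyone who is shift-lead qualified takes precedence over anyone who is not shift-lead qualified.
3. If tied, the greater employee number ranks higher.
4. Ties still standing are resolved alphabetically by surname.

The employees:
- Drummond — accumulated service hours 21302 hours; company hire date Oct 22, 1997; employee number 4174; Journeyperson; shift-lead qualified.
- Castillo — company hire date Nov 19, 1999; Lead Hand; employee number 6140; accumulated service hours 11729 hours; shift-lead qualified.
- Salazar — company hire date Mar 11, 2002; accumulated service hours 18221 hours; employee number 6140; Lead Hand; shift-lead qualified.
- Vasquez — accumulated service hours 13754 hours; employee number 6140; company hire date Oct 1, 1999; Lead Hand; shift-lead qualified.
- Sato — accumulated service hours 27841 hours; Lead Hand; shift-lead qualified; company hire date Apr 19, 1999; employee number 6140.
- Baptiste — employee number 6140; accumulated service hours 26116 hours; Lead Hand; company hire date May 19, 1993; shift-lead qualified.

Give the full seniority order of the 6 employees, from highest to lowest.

By classification: Baptiste, Castillo, Salazar, Sato and Vasquez (Lead Hand); then Drummond (Journeyperson).
Baptiste, Castillo, Salazar, Sato and Vasquez are each shift-lead qualified, so the next rule applies.
Baptiste, Castillo, Salazar, Sato and Vasquez all have employee number 6140, so the next rule applies.
Among Baptiste, Castillo, Salazar, Sato and Vasquez, alphabetically by surname: Baptiste before Castillo before Salazar before Sato before Vasquez.
Full order: Baptiste, Castillo, Salazar, Sato, Vasquez, Drummond.

Baptiste, Castillo, Salazar, Sato, Vasquez, Drummond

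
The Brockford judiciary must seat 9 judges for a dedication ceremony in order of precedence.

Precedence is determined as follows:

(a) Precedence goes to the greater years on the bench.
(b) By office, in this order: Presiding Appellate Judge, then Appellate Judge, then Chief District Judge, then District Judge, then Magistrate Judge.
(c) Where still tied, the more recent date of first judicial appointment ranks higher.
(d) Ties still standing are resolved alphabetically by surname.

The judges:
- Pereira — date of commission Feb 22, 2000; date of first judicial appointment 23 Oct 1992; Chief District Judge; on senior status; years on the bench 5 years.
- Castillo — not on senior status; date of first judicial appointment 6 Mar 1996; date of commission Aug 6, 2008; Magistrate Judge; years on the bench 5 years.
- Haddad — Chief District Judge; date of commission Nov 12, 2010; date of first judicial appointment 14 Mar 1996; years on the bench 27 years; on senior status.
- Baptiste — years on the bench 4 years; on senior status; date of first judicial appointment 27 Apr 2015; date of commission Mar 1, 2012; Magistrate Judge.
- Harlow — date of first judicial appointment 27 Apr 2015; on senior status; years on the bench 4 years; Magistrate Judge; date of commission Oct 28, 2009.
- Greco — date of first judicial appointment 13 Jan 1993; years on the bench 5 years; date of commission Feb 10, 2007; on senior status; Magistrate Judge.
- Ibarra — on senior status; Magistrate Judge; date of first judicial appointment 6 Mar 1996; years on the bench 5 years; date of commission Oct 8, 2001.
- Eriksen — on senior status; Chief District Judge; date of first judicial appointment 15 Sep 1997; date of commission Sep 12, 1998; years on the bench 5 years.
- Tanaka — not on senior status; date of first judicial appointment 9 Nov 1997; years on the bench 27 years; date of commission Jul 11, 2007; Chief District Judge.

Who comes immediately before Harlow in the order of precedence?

By years on the bench (higher first): Tanaka and Haddad (both 27 years); then Eriksen, Pereira, Castillo, Ibarra and Greco (each 5 years); then Baptiste and Harlow (both 4 years).
Tanaka and Haddad are each Chief District Judge, so the next rule applies.
Among Tanaka and Haddad, by date of first judicial appointment (later first): Tanaka (9 Nov 1997) before Haddad (14 Mar 1996).
Among Eriksen, Pereira, Castillo, Ibarra and Greco, by office: Eriksen and Pereira (Chief District Judge) before Castillo, Ibarra and Greco (Magistrate Judge).
Among Eriksen and Pereira, by date of first judicial appointment (later first): Eriksen (15 Sep 1997) before Pereira (23 Oct 1992).
Among Castillo, Ibarra and Greco, by date of first judicial appointment (later first): Castillo and Ibarra (6 Mar 1996) before Greco (13 Jan 1993).
Among Castillo and Ibarra, alphabetically by surname: Castillo before Ibarra.
Baptiste and Harlow are each Magistrate Judge, so the next rule applies.
Baptiste and Harlow both have date of first judicial appointment 27 Apr 2015, so the next rule applies.
Among Baptiste and Harlow, alphabetically by surname: Baptiste before Harlow.
Order: Tanaka, Haddad, Eriksen, Pereira, Castillo, Ibarra, Greco, Baptiste, Harlow.

Baptiste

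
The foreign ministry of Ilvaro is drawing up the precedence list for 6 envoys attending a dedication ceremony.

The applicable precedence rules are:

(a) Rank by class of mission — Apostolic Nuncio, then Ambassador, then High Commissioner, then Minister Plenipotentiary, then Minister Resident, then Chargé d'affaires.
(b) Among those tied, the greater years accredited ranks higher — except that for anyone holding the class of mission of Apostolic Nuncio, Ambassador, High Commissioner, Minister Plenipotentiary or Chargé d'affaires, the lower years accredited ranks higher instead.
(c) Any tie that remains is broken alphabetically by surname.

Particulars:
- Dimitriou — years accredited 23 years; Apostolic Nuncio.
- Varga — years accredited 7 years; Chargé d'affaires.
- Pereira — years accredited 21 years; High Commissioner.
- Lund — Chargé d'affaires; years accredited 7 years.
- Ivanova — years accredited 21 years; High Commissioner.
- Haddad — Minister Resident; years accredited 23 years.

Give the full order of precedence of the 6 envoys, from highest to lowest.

By class of mission: Dimitriou (Apostolic Nuncio); then Ivanova and Pereira (High Commissioner); then Haddad (Minister Resident); then Lund and Varga (Chargé d'affaires).
Ivanova and Pereira both have years accredited 21 years, so the next rule applies.
Among Ivanova and Pereira, alphabetically by surname: Ivanova before Pereira.
Lund and Varga both have years accredited 7 years, so the next rule applies.
Among Lund and Varga, alphabetically by surname: Lund before Varga.
Full order: Dimitriou, Ivanova, Pereira, Haddad, Lund, Varga.

Dimitriou, Ivanova, Pereira, Haddad, Lund, Varga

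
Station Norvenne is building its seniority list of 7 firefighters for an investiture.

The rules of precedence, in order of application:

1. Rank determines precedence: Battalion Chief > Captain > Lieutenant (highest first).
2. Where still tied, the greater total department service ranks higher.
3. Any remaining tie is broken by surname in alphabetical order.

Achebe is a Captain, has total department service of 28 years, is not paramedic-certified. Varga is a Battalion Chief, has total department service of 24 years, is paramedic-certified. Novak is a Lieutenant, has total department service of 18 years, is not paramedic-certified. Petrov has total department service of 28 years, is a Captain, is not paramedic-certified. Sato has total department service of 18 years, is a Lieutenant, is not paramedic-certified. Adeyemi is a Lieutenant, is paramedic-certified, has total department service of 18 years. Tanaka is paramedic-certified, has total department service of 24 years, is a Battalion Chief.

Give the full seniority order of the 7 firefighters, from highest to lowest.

Tanaka, Varga, Achebe, Petrov, Adeyemi, Novak, Sato

By rank: Tanaka and Varga (Battalion Chief); then Achebe and Petrov (Captain); then Adeyemi, Novak and Sato (Lieutenant).
Tanaka and Varga both have total department service 24 years, so the next rule applies.
Among Tanaka and Varga, alphabetically by surname: Tanaka before Varga.
Achebe and Petrov both have total department service 28 years, so the next rule applies.
Among Achebe and Petrov, alphabetically by surname: Achebe before Petrov.
Adeyemi, Novak and Sato all have total department service 18 years, so the next rule applies.
Among Adeyemi, Novak and Sato, alphabetically by surname: Adeyemi before Novak before Sato.
Full order: Tanaka, Varga, Achebe, Petrov, Adeyemi, Novak, Sato.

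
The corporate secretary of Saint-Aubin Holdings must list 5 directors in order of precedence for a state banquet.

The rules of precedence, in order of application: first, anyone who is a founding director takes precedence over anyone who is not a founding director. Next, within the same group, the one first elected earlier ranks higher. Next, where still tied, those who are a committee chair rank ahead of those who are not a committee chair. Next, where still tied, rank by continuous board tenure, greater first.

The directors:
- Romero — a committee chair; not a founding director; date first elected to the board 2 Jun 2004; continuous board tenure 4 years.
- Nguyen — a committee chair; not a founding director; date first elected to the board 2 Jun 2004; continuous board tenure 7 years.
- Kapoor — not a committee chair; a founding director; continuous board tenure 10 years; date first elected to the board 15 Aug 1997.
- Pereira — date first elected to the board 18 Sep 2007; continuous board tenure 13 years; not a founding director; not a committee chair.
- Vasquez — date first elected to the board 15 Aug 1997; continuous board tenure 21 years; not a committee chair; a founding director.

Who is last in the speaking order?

Pereira

By the first rule: Vasquez and Kapoor (both a founding director); then Nguyen, Romero and Pereira (each not a founding director).
Vasquez and Kapoor both have date first elected to the board 15 Aug 1997, so the next rule applies.
Vasquez and Kapoor are each not a committee chair, so the next rule applies.
Among Vasquez and Kapoor, by continuous board tenure (higher first): Vasquez (21 years) before Kapoor (10 years).
Among Nguyen, Romero and Pereira, by date first elected to the board (earlier first): Nguyen and Romero (2 Jun 2004) before Pereira (18 Sep 2007).
Nguyen and Romero are each a committee chair, so the next rule applies.
Among Nguyen and Romero, by continuous board tenure (higher first): Nguyen (7 years) before Romero (4 years).
Order: Vasquez, Kapoor, Nguyen, Romero, Pereira.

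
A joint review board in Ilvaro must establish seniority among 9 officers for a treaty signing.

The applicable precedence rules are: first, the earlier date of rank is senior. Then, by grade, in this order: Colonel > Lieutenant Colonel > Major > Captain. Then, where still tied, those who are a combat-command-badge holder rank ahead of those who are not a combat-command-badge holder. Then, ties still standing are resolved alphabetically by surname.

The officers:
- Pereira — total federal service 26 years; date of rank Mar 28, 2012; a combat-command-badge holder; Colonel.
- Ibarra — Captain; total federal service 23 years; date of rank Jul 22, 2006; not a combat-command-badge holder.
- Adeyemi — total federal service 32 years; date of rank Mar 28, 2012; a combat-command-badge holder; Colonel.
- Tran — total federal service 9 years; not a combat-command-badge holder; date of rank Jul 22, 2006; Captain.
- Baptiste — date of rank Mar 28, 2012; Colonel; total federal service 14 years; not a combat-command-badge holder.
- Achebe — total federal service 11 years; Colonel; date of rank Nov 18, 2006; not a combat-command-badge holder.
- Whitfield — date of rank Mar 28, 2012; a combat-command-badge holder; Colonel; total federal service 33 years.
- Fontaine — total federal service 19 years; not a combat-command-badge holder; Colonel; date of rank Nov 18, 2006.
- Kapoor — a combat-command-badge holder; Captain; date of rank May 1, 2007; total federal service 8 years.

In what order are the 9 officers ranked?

By date of rank (earlier first): Ibarra and Tran (both Jul 22, 2006); then Achebe and Fontaine (both Nov 18, 2006); then Kapoor (May 1, 2007); then Adeyemi, Pereira, Whitfield and Baptiste (each Mar 28, 2012).
Ibarra and Tran are each Captain, so the next rule applies.
Ibarra and Tran are each not a combat-command-badge holder, so the next rule applies.
Among Ibarra and Tran, alphabetically by surname: Ibarra before Tran.
Achebe and Fontaine are each Colonel, so the next rule applies.
Achebe and Fontaine are each not a combat-command-badge holder, so the next rule applies.
Among Achebe and Fontaine, alphabetically by surname: Achebe before Fontaine.
Adeyemi, Pereira, Whitfield and Baptiste are each Colonel, so the next rule applies.
Among Adeyemi, Pereira, Whitfield and Baptiste, a combat-command-badge holder before not a combat-command-badge holder: Adeyemi, Pereira and Whitfield (a combat-command-badge holder) before Baptiste (not a combat-command-badge holder).
Among Adeyemi, Pereira and Whitfield, alphabetically by surname: Adeyemi before Pereira before Whitfield.
Full order: Ibarra, Tran, Achebe, Fontaine, Kapoor, Adeyemi, Pereira, Whitfield, Baptiste.

Ibarra, Tran, Achebe, Fontaine, Kapoor, Adeyemi, Pereira, Whitfield, Baptiste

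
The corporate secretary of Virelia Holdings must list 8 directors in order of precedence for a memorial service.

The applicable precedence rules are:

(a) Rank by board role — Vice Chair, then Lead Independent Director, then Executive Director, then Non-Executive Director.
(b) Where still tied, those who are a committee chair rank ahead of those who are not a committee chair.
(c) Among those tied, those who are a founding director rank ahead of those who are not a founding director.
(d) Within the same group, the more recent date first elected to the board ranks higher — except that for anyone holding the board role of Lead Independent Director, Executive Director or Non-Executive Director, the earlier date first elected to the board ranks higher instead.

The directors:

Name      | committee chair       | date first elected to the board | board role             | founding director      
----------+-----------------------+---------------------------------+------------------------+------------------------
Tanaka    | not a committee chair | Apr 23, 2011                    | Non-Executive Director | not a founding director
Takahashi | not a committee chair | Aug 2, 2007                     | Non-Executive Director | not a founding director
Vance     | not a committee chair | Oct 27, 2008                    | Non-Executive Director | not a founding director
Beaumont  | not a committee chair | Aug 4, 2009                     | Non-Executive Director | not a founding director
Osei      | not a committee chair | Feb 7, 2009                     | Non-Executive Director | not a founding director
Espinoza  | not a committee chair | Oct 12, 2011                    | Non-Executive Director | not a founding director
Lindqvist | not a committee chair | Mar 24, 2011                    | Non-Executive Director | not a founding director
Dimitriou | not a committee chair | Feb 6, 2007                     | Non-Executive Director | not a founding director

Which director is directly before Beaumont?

By board role: Dimitriou, Takahashi, Vance, Osei, Beaumont, Lindqvist, Tanaka and Espinoza (Non-Executive Director).
Dimitriou, Takahashi, Vance, Osei, Beaumont, Lindqvist, Tanaka and Espinoza are each not a committee chair, so the next rule applies.
Dimitriou, Takahashi, Vance, Osei, Beaumont, Lindqvist, Tanaka and Espinoza are each not a founding director, so the next rule applies.
Among Dimitriou, Takahashi, Vance, Osei, Beaumont, Lindqvist, Tanaka and Espinoza, by date first elected to the board (earlier first) (reversed rule for this group): Dimitriou (Feb 6, 2007) before Takahashi (Aug 2, 2007) before Vance (Oct 27, 2008) before Osei (Feb 7, 2009) before Beaumont (Aug 4, 2009) before Lindqvist (Mar 24, 2011) before Tanaka (Apr 23, 2011) before Espinoza (Oct 12, 2011).
Order: Dimitriou, Takahashi, Vance, Osei, Beaumont, Lindqvist, Tanaka, Espinoza.

Osei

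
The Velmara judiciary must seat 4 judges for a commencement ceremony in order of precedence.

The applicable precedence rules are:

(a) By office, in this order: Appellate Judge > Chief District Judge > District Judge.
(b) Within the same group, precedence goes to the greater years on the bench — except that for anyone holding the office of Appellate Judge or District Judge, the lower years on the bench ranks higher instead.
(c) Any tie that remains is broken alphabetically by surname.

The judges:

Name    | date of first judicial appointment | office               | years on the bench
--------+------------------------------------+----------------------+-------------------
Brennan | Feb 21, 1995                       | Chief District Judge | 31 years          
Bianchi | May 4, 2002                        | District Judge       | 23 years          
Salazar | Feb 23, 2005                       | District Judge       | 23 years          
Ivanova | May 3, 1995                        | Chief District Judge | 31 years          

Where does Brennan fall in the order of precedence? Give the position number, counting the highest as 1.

1

By office: Brennan and Ivanova (Chief District Judge); then Bianchi and Salazar (District Judge).
Brennan and Ivanova both have years on the bench 31 years, so the next rule applies.
Among Brennan and Ivanova, alphabetically by surname: Brennan before Ivanova.
Bianchi and Salazar both have years on the bench 23 years, so the next rule applies.
Among Bianchi and Salazar, alphabetically by surname: Bianchi before Salazar.
Order: Brennan, Ivanova, Bianchi, Salazar. So position 1.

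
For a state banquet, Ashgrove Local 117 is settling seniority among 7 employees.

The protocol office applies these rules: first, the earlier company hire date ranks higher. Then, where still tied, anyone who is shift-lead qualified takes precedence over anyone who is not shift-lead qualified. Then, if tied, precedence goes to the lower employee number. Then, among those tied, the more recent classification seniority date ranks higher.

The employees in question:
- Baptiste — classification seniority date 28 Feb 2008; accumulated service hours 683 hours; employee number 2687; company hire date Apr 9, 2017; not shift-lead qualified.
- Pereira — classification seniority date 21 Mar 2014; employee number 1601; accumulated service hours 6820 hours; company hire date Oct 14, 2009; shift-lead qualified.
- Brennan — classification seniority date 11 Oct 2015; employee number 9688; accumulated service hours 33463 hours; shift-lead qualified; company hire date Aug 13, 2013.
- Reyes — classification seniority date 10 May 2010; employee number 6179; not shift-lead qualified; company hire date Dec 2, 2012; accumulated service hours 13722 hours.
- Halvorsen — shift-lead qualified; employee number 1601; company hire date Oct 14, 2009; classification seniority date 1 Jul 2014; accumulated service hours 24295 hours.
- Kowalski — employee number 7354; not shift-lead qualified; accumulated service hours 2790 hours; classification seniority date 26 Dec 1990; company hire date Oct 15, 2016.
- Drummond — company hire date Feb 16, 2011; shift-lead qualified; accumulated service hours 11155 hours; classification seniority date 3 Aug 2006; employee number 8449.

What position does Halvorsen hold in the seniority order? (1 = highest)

By company hire date (earlier first): Halvorsen and Pereira (both Oct 14, 2009); then Drummond (Feb 16, 2011); then Reyes (Dec 2, 2012); then Brennan (Aug 13, 2013); then Kowalski (Oct 15, 2016); then Baptiste (Apr 9, 2017).
Halvorsen and Pereira are each shift-lead qualified, so the next rule applies.
Halvorsen and Pereira both have employee number 1601, so the next rule applies.
Among Halvorsen and Pereira, by classification seniority date (later first): Halvorsen (1 Jul 2014) before Pereira (21 Mar 2014).
Order: Halvorsen, Pereira, Drummond, Reyes, Brennan, Kowalski, Baptiste. So position 1.

1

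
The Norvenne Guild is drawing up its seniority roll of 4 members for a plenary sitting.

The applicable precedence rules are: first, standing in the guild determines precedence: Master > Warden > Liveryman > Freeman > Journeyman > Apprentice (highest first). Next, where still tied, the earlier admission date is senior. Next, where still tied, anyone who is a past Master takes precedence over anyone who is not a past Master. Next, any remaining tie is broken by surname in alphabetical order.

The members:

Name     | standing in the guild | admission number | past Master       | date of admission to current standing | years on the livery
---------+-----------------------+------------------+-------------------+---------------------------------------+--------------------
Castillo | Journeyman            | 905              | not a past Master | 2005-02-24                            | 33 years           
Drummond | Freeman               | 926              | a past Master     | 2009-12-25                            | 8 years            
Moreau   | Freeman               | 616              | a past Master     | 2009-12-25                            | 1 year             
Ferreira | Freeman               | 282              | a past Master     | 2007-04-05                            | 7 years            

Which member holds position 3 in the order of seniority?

Moreau

By standing in the guild: Ferreira, Drummond and Moreau (Freeman); then Castillo (Journeyman).
Among Ferreira, Drummond and Moreau, by date of admission to current standing (earlier first): Ferreira (2007-04-05) before Drummond and Moreau (2009-12-25).
Drummond and Moreau are each a past Master, so the next rule applies.
Among Drummond and Moreau, alphabetically by surname: Drummond before Moreau.
Order: Ferreira, Drummond, Moreau, Castillo.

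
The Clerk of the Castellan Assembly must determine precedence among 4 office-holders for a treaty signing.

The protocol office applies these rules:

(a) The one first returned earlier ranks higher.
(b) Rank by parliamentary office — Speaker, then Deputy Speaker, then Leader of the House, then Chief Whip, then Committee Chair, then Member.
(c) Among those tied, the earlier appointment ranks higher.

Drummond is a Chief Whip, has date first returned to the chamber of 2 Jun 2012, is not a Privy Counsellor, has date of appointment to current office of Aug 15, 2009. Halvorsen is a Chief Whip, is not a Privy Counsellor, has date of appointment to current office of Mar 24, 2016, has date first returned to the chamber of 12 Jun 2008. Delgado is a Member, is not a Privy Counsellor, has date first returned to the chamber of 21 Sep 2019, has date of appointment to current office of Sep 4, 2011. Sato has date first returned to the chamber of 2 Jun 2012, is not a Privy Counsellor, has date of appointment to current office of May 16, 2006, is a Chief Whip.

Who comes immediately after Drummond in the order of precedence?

By date first returned to the chamber (earlier first): Halvorsen (12 Jun 2008); then Sato and Drummond (both 2 Jun 2012); then Delgado (21 Sep 2019).
Sato and Drummond are each Chief Whip, so the next rule applies.
Among Sato and Drummond, by date of appointment to current office (earlier first): Sato (May 16, 2006) before Drummond (Aug 15, 2009).
Order: Halvorsen, Sato, Drummond, Delgado.

Delgado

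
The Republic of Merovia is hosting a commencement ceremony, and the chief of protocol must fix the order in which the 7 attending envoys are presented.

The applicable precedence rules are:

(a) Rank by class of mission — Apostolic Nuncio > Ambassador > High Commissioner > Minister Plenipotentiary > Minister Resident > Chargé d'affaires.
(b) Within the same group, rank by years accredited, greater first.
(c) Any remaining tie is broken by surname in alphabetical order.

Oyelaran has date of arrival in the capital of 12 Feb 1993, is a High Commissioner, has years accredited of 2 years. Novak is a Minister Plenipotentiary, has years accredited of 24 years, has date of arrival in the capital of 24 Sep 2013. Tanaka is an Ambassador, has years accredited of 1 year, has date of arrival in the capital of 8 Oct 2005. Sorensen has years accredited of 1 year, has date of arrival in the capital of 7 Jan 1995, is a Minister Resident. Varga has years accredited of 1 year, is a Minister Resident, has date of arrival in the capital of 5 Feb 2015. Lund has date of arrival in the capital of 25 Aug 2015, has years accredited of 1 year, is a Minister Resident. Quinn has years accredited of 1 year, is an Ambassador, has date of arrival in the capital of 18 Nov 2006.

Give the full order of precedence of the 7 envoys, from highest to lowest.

By class of mission: Quinn and Tanaka (Ambassador); then Oyelaran (High Commissioner); then Novak (Minister Plenipotentiary); then Lund, Sorensen and Varga (Minister Resident).
Quinn and Tanaka both have years accredited 1 year, so the next rule applies.
Among Quinn and Tanaka, alphabetically by surname: Quinn before Tanaka.
Lund, Sorensen and Varga all have years accredited 1 year, so the next rule applies.
Among Lund, Sorensen and Varga, alphabetically by surname: Lund before Sorensen before Varga.
Full order: Quinn, Tanaka, Oyelaran, Novak, Lund, Sorensen, Varga.

Quinn, Tanaka, Oyelaran, Novak, Lund, Sorensen, Varga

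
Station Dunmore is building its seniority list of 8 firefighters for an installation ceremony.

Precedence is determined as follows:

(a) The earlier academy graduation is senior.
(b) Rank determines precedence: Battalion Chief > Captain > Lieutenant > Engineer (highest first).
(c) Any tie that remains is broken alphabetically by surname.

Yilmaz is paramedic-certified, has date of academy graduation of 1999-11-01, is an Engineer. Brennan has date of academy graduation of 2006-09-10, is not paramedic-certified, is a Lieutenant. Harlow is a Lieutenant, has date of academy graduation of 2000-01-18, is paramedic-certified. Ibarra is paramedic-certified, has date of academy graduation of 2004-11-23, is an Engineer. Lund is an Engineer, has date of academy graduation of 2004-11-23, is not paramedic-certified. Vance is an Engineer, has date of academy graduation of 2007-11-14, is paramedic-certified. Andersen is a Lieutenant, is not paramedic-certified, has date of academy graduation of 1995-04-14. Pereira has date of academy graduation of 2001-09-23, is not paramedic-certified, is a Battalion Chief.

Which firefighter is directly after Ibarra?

Lund

By date of academy graduation (earlier first): Andersen (1995-04-14); then Yilmaz (1999-11-01); then Harlow (2000-01-18); then Pereira (2001-09-23); then Ibarra and Lund (both 2004-11-23); then Brennan (2006-09-10); then Vance (2007-11-14).
Ibarra and Lund are each Engineer, so the next rule applies.
Among Ibarra and Lund, alphabetically by surname: Ibarra before Lund.
Order: Andersen, Yilmaz, Harlow, Pereira, Ibarra, Lund, Brennan, Vance.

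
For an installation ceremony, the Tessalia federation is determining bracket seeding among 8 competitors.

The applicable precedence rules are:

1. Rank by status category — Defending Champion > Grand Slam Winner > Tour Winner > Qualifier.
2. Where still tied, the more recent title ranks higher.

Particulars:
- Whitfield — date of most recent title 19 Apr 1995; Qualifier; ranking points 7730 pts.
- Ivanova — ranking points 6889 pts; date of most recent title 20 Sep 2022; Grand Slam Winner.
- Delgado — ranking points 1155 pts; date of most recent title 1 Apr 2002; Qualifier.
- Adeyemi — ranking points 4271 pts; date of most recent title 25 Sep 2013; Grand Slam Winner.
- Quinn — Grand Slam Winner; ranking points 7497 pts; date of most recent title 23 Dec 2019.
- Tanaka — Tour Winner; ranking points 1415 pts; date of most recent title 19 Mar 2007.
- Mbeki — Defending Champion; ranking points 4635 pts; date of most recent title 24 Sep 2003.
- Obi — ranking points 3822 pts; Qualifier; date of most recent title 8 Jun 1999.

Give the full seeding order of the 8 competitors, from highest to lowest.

Mbeki, Ivanova, Quinn, Adeyemi, Tanaka, Delgado, Obi, Whitfield

By status category: Mbeki (Defending Champion); then Ivanova, Quinn and Adeyemi (Grand Slam Winner); then Tanaka (Tour Winner); then Delgado, Obi and Whitfield (Qualifier).
Among Ivanova, Quinn and Adeyemi, by date of most recent title (later first): Ivanova (20 Sep 2022) before Quinn (23 Dec 2019) before Adeyemi (25 Sep 2013).
Among Delgado, Obi and Whitfield, by date of most recent title (later first): Delgado (1 Apr 2002) before Obi (8 Jun 1999) before Whitfield (19 Apr 1995).
Full order: Mbeki, Ivanova, Quinn, Adeyemi, Tanaka, Delgado, Obi, Whitfield.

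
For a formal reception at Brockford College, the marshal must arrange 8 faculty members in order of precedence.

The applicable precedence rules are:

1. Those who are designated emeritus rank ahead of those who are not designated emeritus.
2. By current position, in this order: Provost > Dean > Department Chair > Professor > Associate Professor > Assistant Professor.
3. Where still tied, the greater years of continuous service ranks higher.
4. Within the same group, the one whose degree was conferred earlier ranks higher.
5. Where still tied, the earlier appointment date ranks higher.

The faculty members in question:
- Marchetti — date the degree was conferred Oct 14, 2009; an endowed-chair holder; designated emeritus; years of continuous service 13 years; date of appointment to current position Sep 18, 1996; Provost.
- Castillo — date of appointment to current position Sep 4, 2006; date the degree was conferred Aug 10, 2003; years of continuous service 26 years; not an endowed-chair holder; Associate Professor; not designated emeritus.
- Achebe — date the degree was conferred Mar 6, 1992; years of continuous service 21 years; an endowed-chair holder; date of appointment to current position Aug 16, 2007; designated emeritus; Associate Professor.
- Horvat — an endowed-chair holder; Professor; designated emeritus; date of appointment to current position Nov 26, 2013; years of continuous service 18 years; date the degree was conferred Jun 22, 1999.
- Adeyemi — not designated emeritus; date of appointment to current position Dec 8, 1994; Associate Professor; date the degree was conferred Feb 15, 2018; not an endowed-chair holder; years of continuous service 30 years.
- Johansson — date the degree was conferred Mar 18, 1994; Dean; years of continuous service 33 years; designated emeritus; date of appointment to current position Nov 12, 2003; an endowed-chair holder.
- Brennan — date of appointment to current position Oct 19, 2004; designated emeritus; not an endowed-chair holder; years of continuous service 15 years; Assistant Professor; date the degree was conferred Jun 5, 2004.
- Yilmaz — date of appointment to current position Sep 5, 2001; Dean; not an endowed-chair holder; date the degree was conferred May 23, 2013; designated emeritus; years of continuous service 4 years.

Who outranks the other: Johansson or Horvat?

Johansson

By the first rule: Marchetti, Johansson, Yilmaz, Horvat, Achebe and Brennan (each designated emeritus); then Adeyemi and Castillo (both not designated emeritus).
Among Marchetti, Johansson, Yilmaz, Horvat, Achebe and Brennan, by current position: Marchetti (Provost) before Johansson and Yilmaz (Dean) before Horvat (Professor) before Achebe (Associate Professor) before Brennan (Assistant Professor).
Among Johansson and Yilmaz, by years of continuous service (higher first): Johansson (33 years) before Yilmaz (4 years).
Adeyemi and Castillo are each Associate Professor, so the next rule applies.
Among Adeyemi and Castillo, by years of continuous service (higher first): Adeyemi (30 years) before Castillo (26 years).
So Johansson takes precedence.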